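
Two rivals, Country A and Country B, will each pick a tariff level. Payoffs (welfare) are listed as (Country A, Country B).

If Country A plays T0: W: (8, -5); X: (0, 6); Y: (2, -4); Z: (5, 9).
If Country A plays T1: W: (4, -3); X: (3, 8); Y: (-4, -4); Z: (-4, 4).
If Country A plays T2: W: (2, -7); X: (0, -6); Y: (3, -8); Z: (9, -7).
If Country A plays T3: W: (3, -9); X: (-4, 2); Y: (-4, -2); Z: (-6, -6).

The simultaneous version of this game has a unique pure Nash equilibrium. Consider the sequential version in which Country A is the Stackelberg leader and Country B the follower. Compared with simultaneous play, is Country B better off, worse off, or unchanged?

better off

Country B best-responds to each possible Country A move:
- T0: BR = Z, leader payoff 5.
- T1: BR = X, leader payoff 3.
- T2: BR = X, leader payoff 0.
- T3: BR = X, leader payoff -4.
Country A's induced payoffs are 5, 3, 0, -4, so Country A commits to T0. Subgame-perfect outcome: (T0, Z) with payoffs (5, 9).
Under simultaneous play:
Country A's best replies: W→T0; X→T1; Y→T2; Z→T2.
Country B's best replies: T0→Z; T1→X; T2→X; T3→X.
Only (T1, X) has each player best-responding; Nash payoffs (3, 8).
Country B earns 9 sequentially versus 8 at the Nash outcome: better off.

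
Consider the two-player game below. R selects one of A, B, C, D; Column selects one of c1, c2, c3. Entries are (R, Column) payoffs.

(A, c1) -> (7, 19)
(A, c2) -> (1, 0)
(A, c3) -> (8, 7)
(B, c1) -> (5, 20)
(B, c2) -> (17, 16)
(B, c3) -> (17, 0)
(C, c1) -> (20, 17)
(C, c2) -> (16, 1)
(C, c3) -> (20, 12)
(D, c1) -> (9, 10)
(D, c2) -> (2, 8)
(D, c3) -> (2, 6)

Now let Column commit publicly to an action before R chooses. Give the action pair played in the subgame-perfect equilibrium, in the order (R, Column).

(C, c1)

Backward induction with Column moving first.
- c1: BR = C, leader payoff 17.
- c2: BR = B, leader payoff 16.
- c3: BR = C, leader payoff 12.
Among 17, 16, 12, the best is 17 at c1. Subgame-perfect outcome: (C, c1) with payoffs (20, 17).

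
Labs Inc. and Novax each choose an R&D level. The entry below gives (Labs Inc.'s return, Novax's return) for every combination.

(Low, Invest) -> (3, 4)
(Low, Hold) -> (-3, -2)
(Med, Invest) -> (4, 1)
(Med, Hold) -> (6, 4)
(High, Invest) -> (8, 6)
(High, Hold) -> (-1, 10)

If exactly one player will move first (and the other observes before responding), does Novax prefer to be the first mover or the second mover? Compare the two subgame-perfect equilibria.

first

If Labs Inc. leads: Novax's best replies are Low→Invest, Med→Hold, High→Hold; Labs Inc.'s induced payoffs 3, 6, -1; outcome (Med, Hold), payoffs (6, 4).
If Novax leads: Labs Inc.'s best replies are Invest→High, Hold→Med; Novax's induced payoffs 6, 4; outcome (High, Invest), payoffs (8, 6).
Novax gets 6 moving first and 4 moving second, so Novax prefers to move first.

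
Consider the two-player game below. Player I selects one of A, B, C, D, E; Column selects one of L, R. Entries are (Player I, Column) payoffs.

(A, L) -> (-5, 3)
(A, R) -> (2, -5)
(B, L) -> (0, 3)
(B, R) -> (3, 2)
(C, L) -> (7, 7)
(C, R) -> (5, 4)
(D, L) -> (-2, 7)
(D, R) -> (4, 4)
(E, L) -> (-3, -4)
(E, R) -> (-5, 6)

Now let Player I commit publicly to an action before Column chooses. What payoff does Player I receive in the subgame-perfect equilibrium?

Column best-responds to each possible Player I move:
- A: Column compares 3, -5 and picks L; Player I would get -5.
- B: Column compares 3, 2 and picks L; Player I would get 0.
- C: Column compares 7, 4 and picks L; Player I would get 7.
- D: Column compares 7, 4 and picks L; Player I would get -2.
- E: Column compares -4, 6 and picks R; Player I would get -5.
Player I's induced payoffs are -5, 0, 7, -2, -5, so Player I commits to C. Subgame-perfect outcome: (C, L) with payoffs (7, 7).

7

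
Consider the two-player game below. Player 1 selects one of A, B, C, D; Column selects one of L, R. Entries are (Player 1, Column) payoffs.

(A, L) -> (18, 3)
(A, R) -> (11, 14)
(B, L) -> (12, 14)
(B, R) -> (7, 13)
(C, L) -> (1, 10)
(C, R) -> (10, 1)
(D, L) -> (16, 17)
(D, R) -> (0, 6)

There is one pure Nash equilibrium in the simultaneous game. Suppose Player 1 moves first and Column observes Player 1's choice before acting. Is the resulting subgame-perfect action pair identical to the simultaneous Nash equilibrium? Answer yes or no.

Backward induction with Player 1 moving first.
- A → Column plays R (best of 3, 14); Player 1 gets 11.
- B → Column plays L (best of 14, 13); Player 1 gets 12.
- C → Column plays L (best of 10, 1); Player 1 gets 1.
- D → Column plays L (best of 17, 6); Player 1 gets 16.
Player 1's induced payoffs are 11, 12, 1, 16, so Player 1 commits to D. Subgame-perfect outcome: (D, L) with payoffs (16, 17).
Now find the simultaneous Nash equilibrium.
Player 1's best replies: L→A; R→A.
Column's best replies: A→R; B→L; C→L; D→L.
Only (A, R) has each player best-responding; Nash payoffs (11, 14).
Sequential outcome (D, L) differs from the Nash profile (A, R).

no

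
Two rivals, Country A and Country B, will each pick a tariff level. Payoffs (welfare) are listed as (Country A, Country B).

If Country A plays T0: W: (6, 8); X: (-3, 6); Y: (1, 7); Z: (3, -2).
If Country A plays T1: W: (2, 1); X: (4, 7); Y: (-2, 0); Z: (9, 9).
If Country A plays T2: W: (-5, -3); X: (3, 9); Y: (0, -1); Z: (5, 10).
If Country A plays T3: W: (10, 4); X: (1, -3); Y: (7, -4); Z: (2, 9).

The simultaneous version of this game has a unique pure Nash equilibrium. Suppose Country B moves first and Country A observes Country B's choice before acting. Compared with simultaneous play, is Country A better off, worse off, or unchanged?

Work backward from Country A's decision.
- W: Country A compares 6, 2, -5, 10 and picks T3; Country B would get 4.
- X: Country A compares -3, 4, 3, 1 and picks T1; Country B would get 7.
- Y: Country A compares 1, -2, 0, 7 and picks T3; Country B would get -4.
- Z: Country A compares 3, 9, 5, 2 and picks T1; Country B would get 9.
Country B's induced payoffs are 4, 7, -4, 9, so Country B commits to Z. Subgame-perfect outcome: (T1, Z) with payoffs (9, 9).
For the simultaneous game, intersect best replies.
Country A's best replies: W→T3; X→T1; Y→T3; Z→T1.
Country B's best replies: T0→W; T1→Z; T2→Z; T3→Z.
The unique mutual best reply is (T1, Z), giving (9, 9).
Country A earns 9 sequentially versus 9 at the Nash outcome: unchanged.

unchanged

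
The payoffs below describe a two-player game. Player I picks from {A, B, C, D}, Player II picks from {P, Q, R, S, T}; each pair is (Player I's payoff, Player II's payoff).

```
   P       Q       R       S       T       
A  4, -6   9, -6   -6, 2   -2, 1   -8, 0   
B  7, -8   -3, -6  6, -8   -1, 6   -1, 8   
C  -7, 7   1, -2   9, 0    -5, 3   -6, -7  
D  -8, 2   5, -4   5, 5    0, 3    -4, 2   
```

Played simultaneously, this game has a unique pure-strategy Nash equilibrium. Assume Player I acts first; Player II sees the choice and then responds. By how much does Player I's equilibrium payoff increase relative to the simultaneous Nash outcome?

6

Work backward from Player II's decision.
- A: BR = R, leader payoff -6.
- B: BR = T, leader payoff -1.
- C: BR = P, leader payoff -7.
- D: BR = R, leader payoff 5.
Among -6, -1, -7, 5, the best is 5 at D. Subgame-perfect outcome: (D, R) with payoffs (5, 5).
For the simultaneous game, intersect best replies.
Player I's best replies: P→B; Q→A; R→C; S→D; T→B.
Player II's best replies: A→R; B→T; C→P; D→R.
Only (B, T) has each player best-responding; Nash payoffs (-1, 8).
Player I's commitment gain: 5 − -1 = 6.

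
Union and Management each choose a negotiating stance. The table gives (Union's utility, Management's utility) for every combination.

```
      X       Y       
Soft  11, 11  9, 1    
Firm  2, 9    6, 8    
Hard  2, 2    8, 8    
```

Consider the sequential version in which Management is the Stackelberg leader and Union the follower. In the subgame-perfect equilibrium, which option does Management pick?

Work backward from Union's decision.
- X: Union compares 11, 2, 2 and picks Soft; Management would get 11.
- Y: Union compares 9, 6, 8 and picks Soft; Management would get 1.
Maximizing over 11, 1, Management chooses X. Subgame-perfect outcome: (Soft, X) with payoffs (11, 11).

X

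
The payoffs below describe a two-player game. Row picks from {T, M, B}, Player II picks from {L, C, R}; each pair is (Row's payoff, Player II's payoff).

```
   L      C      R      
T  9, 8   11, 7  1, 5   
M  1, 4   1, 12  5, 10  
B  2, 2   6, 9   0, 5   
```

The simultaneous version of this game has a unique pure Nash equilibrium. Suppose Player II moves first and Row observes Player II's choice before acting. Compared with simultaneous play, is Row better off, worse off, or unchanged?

worse off

Solve by backward induction (Player II leads).
- L: BR = T, leader payoff 8.
- C: BR = T, leader payoff 7.
- R: BR = M, leader payoff 10.
Player II's induced payoffs are 8, 7, 10, so Player II commits to R. Subgame-perfect outcome: (M, R) with payoffs (5, 10).
Now find the simultaneous Nash equilibrium.
Row's best replies: L→T; C→T; R→M.
Player II's best replies: T→L; M→C; B→C.
The unique mutual best reply is (T, L), giving (9, 8).
Row earns 5 sequentially versus 9 at the Nash outcome: worse off.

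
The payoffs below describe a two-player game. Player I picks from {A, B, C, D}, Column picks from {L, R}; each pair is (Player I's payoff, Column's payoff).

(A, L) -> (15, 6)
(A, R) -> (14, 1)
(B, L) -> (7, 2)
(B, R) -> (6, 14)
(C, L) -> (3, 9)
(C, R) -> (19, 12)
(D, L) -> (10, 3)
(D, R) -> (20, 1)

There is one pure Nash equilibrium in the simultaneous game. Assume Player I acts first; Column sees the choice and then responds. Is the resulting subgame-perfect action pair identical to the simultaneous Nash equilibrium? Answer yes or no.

Work backward from Column's decision.
- A: BR = L, leader payoff 15.
- B: BR = R, leader payoff 6.
- C: BR = R, leader payoff 19.
- D: BR = L, leader payoff 10.
Among 15, 6, 19, 10, the best is 19 at C. Subgame-perfect outcome: (C, R) with payoffs (19, 12).
For the simultaneous game, intersect best replies.
Player I's best replies: L→A; R→D.
Column's best replies: A→L; B→R; C→R; D→L.
Only (A, L) has each player best-responding; Nash payoffs (15, 6).
Sequential outcome (C, R) differs from the Nash profile (A, L).

no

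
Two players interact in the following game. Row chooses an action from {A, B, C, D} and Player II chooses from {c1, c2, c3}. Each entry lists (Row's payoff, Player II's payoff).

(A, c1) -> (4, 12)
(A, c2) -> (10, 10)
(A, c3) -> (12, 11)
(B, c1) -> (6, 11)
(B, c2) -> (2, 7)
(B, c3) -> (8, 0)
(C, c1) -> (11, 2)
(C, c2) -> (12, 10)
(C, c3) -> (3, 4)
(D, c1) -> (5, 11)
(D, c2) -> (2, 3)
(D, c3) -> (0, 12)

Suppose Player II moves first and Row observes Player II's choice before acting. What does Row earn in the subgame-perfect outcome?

12

Solve by backward induction (Player II leads).
- c1: BR = C, leader payoff 2.
- c2: BR = C, leader payoff 10.
- c3: BR = A, leader payoff 11.
Among 2, 10, 11, the best is 11 at c3. Subgame-perfect outcome: (A, c3) with payoffs (12, 11).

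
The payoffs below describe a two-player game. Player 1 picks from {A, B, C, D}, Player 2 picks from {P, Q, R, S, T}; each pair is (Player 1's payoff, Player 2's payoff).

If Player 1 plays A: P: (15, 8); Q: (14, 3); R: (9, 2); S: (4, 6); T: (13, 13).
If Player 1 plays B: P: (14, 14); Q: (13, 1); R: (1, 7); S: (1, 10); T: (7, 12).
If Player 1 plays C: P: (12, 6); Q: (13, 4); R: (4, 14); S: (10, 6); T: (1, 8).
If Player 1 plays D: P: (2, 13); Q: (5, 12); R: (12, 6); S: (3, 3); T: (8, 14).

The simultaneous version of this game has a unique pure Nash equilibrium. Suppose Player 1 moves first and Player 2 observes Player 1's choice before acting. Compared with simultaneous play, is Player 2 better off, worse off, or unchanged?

better off

Player 2 best-responds to each possible Player 1 move:
- A: Player 2 compares 8, 3, 2, 6, 13 and picks T; Player 1 would get 13.
- B: Player 2 compares 14, 1, 7, 10, 12 and picks P; Player 1 would get 14.
- C: Player 2 compares 6, 4, 14, 6, 8 and picks R; Player 1 would get 4.
- D: Player 2 compares 13, 12, 6, 3, 14 and picks T; Player 1 would get 8.
Among 13, 14, 4, 8, the best is 14 at B. Subgame-perfect outcome: (B, P) with payoffs (14, 14).
For the simultaneous game, intersect best replies.
Player 1's best replies: P→A; Q→A; R→D; S→C; T→A.
Player 2's best replies: A→T; B→P; C→R; D→T.
Only (A, T) has each player best-responding; Nash payoffs (13, 13).
Player 2 earns 14 sequentially versus 13 at the Nash outcome: better off.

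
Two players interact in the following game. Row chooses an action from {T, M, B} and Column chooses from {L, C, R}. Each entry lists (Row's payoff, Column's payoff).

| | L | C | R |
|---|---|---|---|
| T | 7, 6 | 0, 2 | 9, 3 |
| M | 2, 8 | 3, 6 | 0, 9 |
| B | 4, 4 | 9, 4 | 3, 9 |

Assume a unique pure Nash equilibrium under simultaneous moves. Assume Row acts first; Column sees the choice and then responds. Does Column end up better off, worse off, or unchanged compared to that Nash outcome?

unchanged

Column best-responds to each possible Row move:
- T: BR = L, leader payoff 7.
- M: BR = R, leader payoff 0.
- B: BR = R, leader payoff 3.
Row's induced payoffs are 7, 0, 3, so Row commits to T. Subgame-perfect outcome: (T, L) with payoffs (7, 6).
Now find the simultaneous Nash equilibrium.
Row's best replies: L→T; C→B; R→T.
Column's best replies: T→L; M→R; B→R.
The unique mutual best reply is (T, L), giving (7, 6).
Column earns 6 sequentially versus 6 at the Nash outcome: unchanged.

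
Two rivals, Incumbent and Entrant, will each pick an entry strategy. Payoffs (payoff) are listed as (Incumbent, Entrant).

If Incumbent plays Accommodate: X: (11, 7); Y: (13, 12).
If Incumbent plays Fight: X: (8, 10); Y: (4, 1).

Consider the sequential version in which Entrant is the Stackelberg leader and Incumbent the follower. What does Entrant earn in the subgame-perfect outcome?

12

Incumbent best-responds to each possible Entrant move:
- X → Incumbent plays Accommodate (best of 11, 8); Entrant gets 7.
- Y → Incumbent plays Accommodate (best of 13, 4); Entrant gets 12.
Entrant's induced payoffs are 7, 12, so Entrant commits to Y. Subgame-perfect outcome: (Accommodate, Y) with payoffs (13, 12).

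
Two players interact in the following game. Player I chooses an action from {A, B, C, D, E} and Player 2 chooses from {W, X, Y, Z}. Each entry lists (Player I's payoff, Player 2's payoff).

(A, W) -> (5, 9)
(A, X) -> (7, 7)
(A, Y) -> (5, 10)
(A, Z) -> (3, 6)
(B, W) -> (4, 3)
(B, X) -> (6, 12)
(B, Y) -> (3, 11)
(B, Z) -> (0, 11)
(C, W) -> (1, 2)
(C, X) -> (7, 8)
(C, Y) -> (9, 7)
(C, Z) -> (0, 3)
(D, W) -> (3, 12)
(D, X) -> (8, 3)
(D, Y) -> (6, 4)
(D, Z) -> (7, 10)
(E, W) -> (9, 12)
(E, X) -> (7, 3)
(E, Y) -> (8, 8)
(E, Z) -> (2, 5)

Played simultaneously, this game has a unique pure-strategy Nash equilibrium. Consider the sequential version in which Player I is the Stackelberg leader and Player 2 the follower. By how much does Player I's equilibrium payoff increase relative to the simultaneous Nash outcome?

Work backward from Player 2's decision.
- A: Player 2 compares 9, 7, 10, 6 and picks Y; Player I would get 5.
- B: Player 2 compares 3, 12, 11, 11 and picks X; Player I would get 6.
- C: Player 2 compares 2, 8, 7, 3 and picks X; Player I would get 7.
- D: Player 2 compares 12, 3, 4, 10 and picks W; Player I would get 3.
- E: Player 2 compares 12, 3, 8, 5 and picks W; Player I would get 9.
Player I's induced payoffs are 5, 6, 7, 3, 9, so Player I commits to E. Subgame-perfect outcome: (E, W) with payoffs (9, 12).
Under simultaneous play:
Player I's best replies: W→E; X→D; Y→C; Z→D.
Player 2's best replies: A→Y; B→X; C→X; D→W; E→W.
Only (E, W) has each player best-responding; Nash payoffs (9, 12).
Player I's commitment gain: 9 − 9 = 0.

0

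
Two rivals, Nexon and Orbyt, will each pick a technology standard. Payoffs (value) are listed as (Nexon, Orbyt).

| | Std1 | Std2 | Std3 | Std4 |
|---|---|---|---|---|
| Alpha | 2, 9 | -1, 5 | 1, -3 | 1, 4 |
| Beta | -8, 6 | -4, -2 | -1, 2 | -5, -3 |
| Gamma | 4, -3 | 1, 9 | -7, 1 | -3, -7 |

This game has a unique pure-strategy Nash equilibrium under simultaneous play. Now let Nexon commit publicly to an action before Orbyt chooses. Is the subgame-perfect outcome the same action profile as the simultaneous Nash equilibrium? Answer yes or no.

Orbyt best-responds to each possible Nexon move:
- Alpha: BR = Std1, leader payoff 2.
- Beta: BR = Std1, leader payoff -8.
- Gamma: BR = Std2, leader payoff 1.
Maximizing over 2, -8, 1, Nexon chooses Alpha. Subgame-perfect outcome: (Alpha, Std1) with payoffs (2, 9).
For the simultaneous game, intersect best replies.
Nexon's best replies: Std1→Gamma; Std2→Gamma; Std3→Alpha; Std4→Alpha.
Orbyt's best replies: Alpha→Std1; Beta→Std1; Gamma→Std2.
The unique mutual best reply is (Gamma, Std2), giving (1, 9).
Sequential outcome (Alpha, Std1) differs from the Nash profile (Gamma, Std2).

no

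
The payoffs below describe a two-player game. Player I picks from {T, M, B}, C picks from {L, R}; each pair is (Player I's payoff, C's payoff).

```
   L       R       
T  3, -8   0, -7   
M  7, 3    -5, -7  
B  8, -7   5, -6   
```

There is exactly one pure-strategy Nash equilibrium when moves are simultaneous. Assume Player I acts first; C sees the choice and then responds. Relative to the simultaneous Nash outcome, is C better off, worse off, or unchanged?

Work backward from C's decision.
- T: C compares -8, -7 and picks R; Player I would get 0.
- M: C compares 3, -7 and picks L; Player I would get 7.
- B: C compares -7, -6 and picks R; Player I would get 5.
Among 0, 7, 5, the best is 7 at M. Subgame-perfect outcome: (M, L) with payoffs (7, 3).
Under simultaneous play:
Player I's best replies: L→B; R→B.
C's best replies: T→R; M→L; B→R.
The unique mutual best reply is (B, R), giving (5, -6).
C earns 3 sequentially versus -6 at the Nash outcome: better off.

better off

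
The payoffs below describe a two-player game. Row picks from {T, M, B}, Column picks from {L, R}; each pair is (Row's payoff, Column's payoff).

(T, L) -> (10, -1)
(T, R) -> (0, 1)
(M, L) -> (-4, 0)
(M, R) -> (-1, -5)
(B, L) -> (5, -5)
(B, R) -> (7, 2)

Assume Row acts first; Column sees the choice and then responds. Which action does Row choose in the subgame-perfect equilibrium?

Column best-responds to each possible Row move:
- T: Column compares -1, 1 and picks R; Row would get 0.
- M: Column compares 0, -5 and picks L; Row would get -4.
- B: Column compares -5, 2 and picks R; Row would get 7.
Maximizing over 0, -4, 7, Row chooses B. Subgame-perfect outcome: (B, R) with payoffs (7, 2).

B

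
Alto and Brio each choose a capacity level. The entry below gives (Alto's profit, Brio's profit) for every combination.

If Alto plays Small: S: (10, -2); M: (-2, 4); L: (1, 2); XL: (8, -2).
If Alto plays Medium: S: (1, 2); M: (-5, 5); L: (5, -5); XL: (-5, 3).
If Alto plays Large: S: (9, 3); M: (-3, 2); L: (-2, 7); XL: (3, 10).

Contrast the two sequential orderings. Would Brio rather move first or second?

If Alto leads: Brio's best replies are Small→M, Medium→M, Large→XL; Alto's induced payoffs -2, -5, 3; outcome (Large, XL), payoffs (3, 10).
If Brio leads: Alto's best replies are S→Small, M→Small, L→Medium, XL→Small; Brio's induced payoffs -2, 4, -5, -2; outcome (Small, M), payoffs (-2, 4).
Brio gets 4 moving first and 10 moving second, so Brio prefers to move second.

second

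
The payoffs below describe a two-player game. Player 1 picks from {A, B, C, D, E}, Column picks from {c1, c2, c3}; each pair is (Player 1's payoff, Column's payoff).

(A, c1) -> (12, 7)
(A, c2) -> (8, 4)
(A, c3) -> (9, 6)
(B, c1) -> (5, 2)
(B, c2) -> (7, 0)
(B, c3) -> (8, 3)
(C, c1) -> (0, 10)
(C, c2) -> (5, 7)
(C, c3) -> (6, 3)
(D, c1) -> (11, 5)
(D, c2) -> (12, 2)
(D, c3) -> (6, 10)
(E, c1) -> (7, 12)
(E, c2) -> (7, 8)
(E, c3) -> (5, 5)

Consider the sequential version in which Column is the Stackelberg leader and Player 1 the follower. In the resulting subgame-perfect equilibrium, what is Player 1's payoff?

Backward induction with Column moving first.
- c1: BR = A, leader payoff 7.
- c2: BR = D, leader payoff 2.
- c3: BR = A, leader payoff 6.
Maximizing over 7, 2, 6, Column chooses c1. Subgame-perfect outcome: (A, c1) with payoffs (12, 7).

12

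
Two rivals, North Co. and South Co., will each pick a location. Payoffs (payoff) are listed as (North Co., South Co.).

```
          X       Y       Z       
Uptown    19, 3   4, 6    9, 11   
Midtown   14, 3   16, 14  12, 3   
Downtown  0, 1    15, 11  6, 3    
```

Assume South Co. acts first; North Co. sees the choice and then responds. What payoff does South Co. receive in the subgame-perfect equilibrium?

North Co. best-responds to each possible South Co. move:
- X: BR = Uptown, leader payoff 3.
- Y: BR = Midtown, leader payoff 14.
- Z: BR = Midtown, leader payoff 3.
Among 3, 14, 3, the best is 14 at Y. Subgame-perfect outcome: (Midtown, Y) with payoffs (16, 14).

14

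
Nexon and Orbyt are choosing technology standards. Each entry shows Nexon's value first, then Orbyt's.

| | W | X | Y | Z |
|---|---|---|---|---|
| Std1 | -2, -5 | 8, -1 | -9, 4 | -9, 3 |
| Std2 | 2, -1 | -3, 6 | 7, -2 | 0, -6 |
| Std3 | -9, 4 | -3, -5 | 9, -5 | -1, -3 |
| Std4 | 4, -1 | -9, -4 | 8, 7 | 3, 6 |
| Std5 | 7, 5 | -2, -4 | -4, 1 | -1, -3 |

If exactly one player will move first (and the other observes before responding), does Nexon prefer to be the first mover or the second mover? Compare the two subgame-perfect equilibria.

If Nexon leads: Orbyt's best replies are Std1→Y, Std2→X, Std3→W, Std4→Y, Std5→W; Nexon's induced payoffs -9, -3, -9, 8, 7; outcome (Std4, Y), payoffs (8, 7).
If Orbyt leads: Nexon's best replies are W→Std5, X→Std1, Y→Std3, Z→Std4; Orbyt's induced payoffs 5, -1, -5, 6; outcome (Std4, Z), payoffs (3, 6).
Nexon gets 8 moving first and 3 moving second, so Nexon prefers to move first.

first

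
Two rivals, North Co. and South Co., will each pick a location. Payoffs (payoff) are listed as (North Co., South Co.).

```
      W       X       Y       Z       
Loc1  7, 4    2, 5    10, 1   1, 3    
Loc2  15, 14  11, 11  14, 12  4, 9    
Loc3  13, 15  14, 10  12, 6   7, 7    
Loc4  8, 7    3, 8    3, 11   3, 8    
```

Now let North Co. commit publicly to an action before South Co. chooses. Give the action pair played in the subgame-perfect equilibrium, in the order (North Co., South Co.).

(Loc2, W)

Work backward from South Co.'s decision.
- Loc1: South Co. compares 4, 5, 1, 3 and picks X; North Co. would get 2.
- Loc2: South Co. compares 14, 11, 12, 9 and picks W; North Co. would get 15.
- Loc3: South Co. compares 15, 10, 6, 7 and picks W; North Co. would get 13.
- Loc4: South Co. compares 7, 8, 11, 8 and picks Y; North Co. would get 3.
Maximizing over 2, 15, 13, 3, North Co. chooses Loc2. Subgame-perfect outcome: (Loc2, W) with payoffs (15, 14).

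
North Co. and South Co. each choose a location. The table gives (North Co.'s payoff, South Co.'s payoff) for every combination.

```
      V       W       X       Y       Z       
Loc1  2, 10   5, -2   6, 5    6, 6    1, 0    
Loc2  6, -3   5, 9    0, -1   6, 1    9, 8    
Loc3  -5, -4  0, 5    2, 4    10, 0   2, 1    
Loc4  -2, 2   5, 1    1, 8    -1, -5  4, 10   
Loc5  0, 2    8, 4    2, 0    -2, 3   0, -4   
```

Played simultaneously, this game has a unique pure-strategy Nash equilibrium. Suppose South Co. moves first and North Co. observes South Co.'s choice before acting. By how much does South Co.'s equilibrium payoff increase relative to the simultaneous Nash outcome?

4

North Co. best-responds to each possible South Co. move:
- V: North Co. compares 2, 6, -5, -2, 0 and picks Loc2; South Co. would get -3.
- W: North Co. compares 5, 5, 0, 5, 8 and picks Loc5; South Co. would get 4.
- X: North Co. compares 6, 0, 2, 1, 2 and picks Loc1; South Co. would get 5.
- Y: North Co. compares 6, 6, 10, -1, -2 and picks Loc3; South Co. would get 0.
- Z: North Co. compares 1, 9, 2, 4, 0 and picks Loc2; South Co. would get 8.
Among -3, 4, 5, 0, 8, the best is 8 at Z. Subgame-perfect outcome: (Loc2, Z) with payoffs (9, 8).
Now find the simultaneous Nash equilibrium.
North Co.'s best replies: V→Loc2; W→Loc5; X→Loc1; Y→Loc3; Z→Loc2.
South Co.'s best replies: Loc1→V; Loc2→W; Loc3→W; Loc4→Z; Loc5→W.
The unique mutual best reply is (Loc5, W), giving (8, 4).
South Co.'s commitment gain: 8 − 4 = 4.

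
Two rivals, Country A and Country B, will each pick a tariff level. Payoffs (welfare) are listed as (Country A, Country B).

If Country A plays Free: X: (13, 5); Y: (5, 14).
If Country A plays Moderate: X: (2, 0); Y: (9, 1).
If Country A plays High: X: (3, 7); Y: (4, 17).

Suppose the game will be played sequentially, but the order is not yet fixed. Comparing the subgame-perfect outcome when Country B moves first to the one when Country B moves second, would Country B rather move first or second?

first

If Country A leads: Country B's best replies are Free→Y, Moderate→Y, High→Y; Country A's induced payoffs 5, 9, 4; outcome (Moderate, Y), payoffs (9, 1).
If Country B leads: Country A's best replies are X→Free, Y→Moderate; Country B's induced payoffs 5, 1; outcome (Free, X), payoffs (13, 5).
Country B gets 5 moving first and 1 moving second, so Country B prefers to move first.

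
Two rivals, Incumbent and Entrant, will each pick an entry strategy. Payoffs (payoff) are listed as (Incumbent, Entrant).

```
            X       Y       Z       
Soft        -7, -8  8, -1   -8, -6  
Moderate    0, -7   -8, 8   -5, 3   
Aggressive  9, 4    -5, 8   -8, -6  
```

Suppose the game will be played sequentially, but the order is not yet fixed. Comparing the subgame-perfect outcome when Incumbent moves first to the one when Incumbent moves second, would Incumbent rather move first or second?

If Incumbent leads: Entrant's best replies are Soft→Y, Moderate→Y, Aggressive→Y; Incumbent's induced payoffs 8, -8, -5; outcome (Soft, Y), payoffs (8, -1).
If Entrant leads: Incumbent's best replies are X→Aggressive, Y→Soft, Z→Moderate; Entrant's induced payoffs 4, -1, 3; outcome (Aggressive, X), payoffs (9, 4).
Incumbent gets 8 moving first and 9 moving second, so Incumbent prefers to move second.

second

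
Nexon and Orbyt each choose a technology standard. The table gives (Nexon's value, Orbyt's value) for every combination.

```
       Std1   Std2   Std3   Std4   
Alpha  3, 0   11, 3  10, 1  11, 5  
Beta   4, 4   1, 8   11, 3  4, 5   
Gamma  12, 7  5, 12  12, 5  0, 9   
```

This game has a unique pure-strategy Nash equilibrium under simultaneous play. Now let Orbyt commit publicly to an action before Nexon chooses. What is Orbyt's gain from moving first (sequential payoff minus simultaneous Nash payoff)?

Backward induction with Orbyt moving first.
- Std1 → Nexon plays Gamma (best of 3, 4, 12); Orbyt gets 7.
- Std2 → Nexon plays Alpha (best of 11, 1, 5); Orbyt gets 3.
- Std3 → Nexon plays Gamma (best of 10, 11, 12); Orbyt gets 5.
- Std4 → Nexon plays Alpha (best of 11, 4, 0); Orbyt gets 5.
Maximizing over 7, 3, 5, 5, Orbyt chooses Std1. Subgame-perfect outcome: (Gamma, Std1) with payoffs (12, 7).
Under simultaneous play:
Nexon's best replies: Std1→Gamma; Std2→Alpha; Std3→Gamma; Std4→Alpha.
Orbyt's best replies: Alpha→Std4; Beta→Std2; Gamma→Std2.
Only (Alpha, Std4) has each player best-responding; Nash payoffs (11, 5).
Orbyt's commitment gain: 7 − 5 = 2.

2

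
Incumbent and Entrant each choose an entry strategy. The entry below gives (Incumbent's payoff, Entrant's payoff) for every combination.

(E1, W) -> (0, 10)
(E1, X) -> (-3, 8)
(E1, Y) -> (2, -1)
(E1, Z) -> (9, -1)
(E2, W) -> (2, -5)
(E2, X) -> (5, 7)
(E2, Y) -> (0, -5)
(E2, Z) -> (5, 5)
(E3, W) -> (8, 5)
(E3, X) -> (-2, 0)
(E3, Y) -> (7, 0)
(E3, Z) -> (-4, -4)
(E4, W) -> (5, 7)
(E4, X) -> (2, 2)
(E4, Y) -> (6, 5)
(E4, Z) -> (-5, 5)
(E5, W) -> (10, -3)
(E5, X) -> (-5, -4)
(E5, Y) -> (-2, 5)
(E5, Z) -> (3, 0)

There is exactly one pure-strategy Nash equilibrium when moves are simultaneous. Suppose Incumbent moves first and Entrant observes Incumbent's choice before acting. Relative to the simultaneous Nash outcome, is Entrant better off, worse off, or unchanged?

worse off

Work backward from Entrant's decision.
- E1: Entrant compares 10, 8, -1, -1 and picks W; Incumbent would get 0.
- E2: Entrant compares -5, 7, -5, 5 and picks X; Incumbent would get 5.
- E3: Entrant compares 5, 0, 0, -4 and picks W; Incumbent would get 8.
- E4: Entrant compares 7, 2, 5, 5 and picks W; Incumbent would get 5.
- E5: Entrant compares -3, -4, 5, 0 and picks Y; Incumbent would get -2.
Incumbent's induced payoffs are 0, 5, 8, 5, -2, so Incumbent commits to E3. Subgame-perfect outcome: (E3, W) with payoffs (8, 5).
Now find the simultaneous Nash equilibrium.
Incumbent's best replies: W→E5; X→E2; Y→E3; Z→E1.
Entrant's best replies: E1→W; E2→X; E3→W; E4→W; E5→Y.
The unique mutual best reply is (E2, X), giving (5, 7).
Entrant earns 5 sequentially versus 7 at the Nash outcome: worse off.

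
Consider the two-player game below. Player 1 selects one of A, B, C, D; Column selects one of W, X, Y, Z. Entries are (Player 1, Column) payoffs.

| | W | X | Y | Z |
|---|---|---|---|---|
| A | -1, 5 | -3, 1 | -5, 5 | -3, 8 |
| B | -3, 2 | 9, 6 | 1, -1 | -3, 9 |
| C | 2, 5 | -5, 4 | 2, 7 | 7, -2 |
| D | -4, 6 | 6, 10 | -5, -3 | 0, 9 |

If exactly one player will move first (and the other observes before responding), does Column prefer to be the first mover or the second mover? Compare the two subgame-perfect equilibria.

If Player 1 leads: Column's best replies are A→Z, B→Z, C→Y, D→X; Player 1's induced payoffs -3, -3, 2, 6; outcome (D, X), payoffs (6, 10).
If Column leads: Player 1's best replies are W→C, X→B, Y→C, Z→C; Column's induced payoffs 5, 6, 7, -2; outcome (C, Y), payoffs (2, 7).
Column gets 7 moving first and 10 moving second, so Column prefers to move second.

second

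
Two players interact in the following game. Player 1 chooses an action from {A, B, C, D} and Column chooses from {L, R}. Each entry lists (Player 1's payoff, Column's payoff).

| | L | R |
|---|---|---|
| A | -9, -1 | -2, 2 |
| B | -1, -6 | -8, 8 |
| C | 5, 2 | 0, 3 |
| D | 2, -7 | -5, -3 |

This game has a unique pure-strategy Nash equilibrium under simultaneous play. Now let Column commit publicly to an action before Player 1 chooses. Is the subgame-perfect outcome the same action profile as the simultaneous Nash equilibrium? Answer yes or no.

yes

Solve by backward induction (Column leads).
- L: BR = C, leader payoff 2.
- R: BR = C, leader payoff 3.
Column's induced payoffs are 2, 3, so Column commits to R. Subgame-perfect outcome: (C, R) with payoffs (0, 3).
Now find the simultaneous Nash equilibrium.
Player 1's best replies: L→C; R→C.
Column's best replies: A→R; B→R; C→R; D→R.
The unique mutual best reply is (C, R), giving (0, 3).
Sequential outcome (C, R) coincides with the Nash profile (C, R).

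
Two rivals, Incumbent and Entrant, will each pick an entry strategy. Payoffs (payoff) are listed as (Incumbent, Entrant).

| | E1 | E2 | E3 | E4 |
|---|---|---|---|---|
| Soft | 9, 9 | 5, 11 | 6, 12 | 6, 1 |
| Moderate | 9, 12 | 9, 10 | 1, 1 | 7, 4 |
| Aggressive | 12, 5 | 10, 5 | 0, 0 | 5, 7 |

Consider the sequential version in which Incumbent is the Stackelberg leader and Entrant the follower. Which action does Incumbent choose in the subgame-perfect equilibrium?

Moderate

Work backward from Entrant's decision.
- Soft → Entrant plays E3 (best of 9, 11, 12, 1); Incumbent gets 6.
- Moderate → Entrant plays E1 (best of 12, 10, 1, 4); Incumbent gets 9.
- Aggressive → Entrant plays E4 (best of 5, 5, 0, 7); Incumbent gets 5.
Maximizing over 6, 9, 5, Incumbent chooses Moderate. Subgame-perfect outcome: (Moderate, E1) with payoffs (9, 12).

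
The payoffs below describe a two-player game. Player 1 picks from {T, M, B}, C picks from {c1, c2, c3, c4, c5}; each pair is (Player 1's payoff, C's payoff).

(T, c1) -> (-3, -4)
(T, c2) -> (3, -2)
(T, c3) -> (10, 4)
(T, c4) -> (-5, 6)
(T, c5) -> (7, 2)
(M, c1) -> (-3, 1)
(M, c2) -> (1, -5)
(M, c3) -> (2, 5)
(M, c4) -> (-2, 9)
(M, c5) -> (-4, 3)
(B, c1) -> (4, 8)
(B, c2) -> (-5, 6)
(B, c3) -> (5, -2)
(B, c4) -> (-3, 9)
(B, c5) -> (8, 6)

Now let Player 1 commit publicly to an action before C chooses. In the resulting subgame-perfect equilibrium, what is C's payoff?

9

Work backward from C's decision.
- T → C plays c4 (best of -4, -2, 4, 6, 2); Player 1 gets -5.
- M → C plays c4 (best of 1, -5, 5, 9, 3); Player 1 gets -2.
- B → C plays c4 (best of 8, 6, -2, 9, 6); Player 1 gets -3.
Maximizing over -5, -2, -3, Player 1 chooses M. Subgame-perfect outcome: (M, c4) with payoffs (-2, 9).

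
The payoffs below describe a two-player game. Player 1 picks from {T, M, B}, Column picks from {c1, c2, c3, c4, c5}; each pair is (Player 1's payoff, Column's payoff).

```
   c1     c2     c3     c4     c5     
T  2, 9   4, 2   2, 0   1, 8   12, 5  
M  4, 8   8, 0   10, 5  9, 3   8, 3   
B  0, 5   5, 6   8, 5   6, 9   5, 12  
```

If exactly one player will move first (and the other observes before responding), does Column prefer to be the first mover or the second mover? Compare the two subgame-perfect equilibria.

If Player 1 leads: Column's best replies are T→c1, M→c1, B→c5; Player 1's induced payoffs 2, 4, 5; outcome (B, c5), payoffs (5, 12).
If Column leads: Player 1's best replies are c1→M, c2→M, c3→M, c4→M, c5→T; Column's induced payoffs 8, 0, 5, 3, 5; outcome (M, c1), payoffs (4, 8).
Column gets 8 moving first and 12 moving second, so Column prefers to move second.

second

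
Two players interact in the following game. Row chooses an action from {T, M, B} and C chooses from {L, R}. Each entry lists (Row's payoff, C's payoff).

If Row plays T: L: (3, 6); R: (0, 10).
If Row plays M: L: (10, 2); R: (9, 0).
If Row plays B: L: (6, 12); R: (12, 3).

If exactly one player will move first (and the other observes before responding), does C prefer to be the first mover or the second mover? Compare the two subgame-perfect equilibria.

If Row leads: C's best replies are T→R, M→L, B→L; Row's induced payoffs 0, 10, 6; outcome (M, L), payoffs (10, 2).
If C leads: Row's best replies are L→M, R→B; C's induced payoffs 2, 3; outcome (B, R), payoffs (12, 3).
C gets 3 moving first and 2 moving second, so C prefers to move first.

first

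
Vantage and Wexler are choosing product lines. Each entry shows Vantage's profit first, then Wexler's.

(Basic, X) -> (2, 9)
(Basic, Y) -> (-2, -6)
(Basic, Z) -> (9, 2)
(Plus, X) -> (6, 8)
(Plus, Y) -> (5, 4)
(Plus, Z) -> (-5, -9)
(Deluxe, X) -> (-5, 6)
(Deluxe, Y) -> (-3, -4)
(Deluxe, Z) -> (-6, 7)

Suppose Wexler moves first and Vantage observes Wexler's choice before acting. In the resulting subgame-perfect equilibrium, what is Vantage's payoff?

6

Work backward from Vantage's decision.
- X → Vantage plays Plus (best of 2, 6, -5); Wexler gets 8.
- Y → Vantage plays Plus (best of -2, 5, -3); Wexler gets 4.
- Z → Vantage plays Basic (best of 9, -5, -6); Wexler gets 2.
Maximizing over 8, 4, 2, Wexler chooses X. Subgame-perfect outcome: (Plus, X) with payoffs (6, 8).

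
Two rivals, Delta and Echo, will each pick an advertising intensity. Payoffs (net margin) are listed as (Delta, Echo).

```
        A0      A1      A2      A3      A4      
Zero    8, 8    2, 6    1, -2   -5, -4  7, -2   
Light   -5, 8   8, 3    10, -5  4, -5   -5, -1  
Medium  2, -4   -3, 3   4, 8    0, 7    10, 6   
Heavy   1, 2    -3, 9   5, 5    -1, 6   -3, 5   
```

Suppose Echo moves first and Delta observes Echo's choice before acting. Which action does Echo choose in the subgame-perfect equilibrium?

Solve by backward induction (Echo leads).
- A0 → Delta plays Zero (best of 8, -5, 2, 1); Echo gets 8.
- A1 → Delta plays Light (best of 2, 8, -3, -3); Echo gets 3.
- A2 → Delta plays Light (best of 1, 10, 4, 5); Echo gets -5.
- A3 → Delta plays Light (best of -5, 4, 0, -1); Echo gets -5.
- A4 → Delta plays Medium (best of 7, -5, 10, -3); Echo gets 6.
Among 8, 3, -5, -5, 6, the best is 8 at A0. Subgame-perfect outcome: (Zero, A0) with payoffs (8, 8).

A0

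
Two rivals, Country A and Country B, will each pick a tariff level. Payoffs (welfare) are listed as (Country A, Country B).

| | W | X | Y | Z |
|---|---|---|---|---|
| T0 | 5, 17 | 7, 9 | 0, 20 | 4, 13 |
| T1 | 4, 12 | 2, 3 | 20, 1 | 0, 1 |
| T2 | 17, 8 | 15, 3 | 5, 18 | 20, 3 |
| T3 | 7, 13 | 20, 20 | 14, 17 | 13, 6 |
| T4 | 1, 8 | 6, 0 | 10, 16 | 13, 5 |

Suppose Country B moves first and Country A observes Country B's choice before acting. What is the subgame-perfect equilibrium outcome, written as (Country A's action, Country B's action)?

(T3, X)

Solve by backward induction (Country B leads).
- W: Country A compares 5, 4, 17, 7, 1 and picks T2; Country B would get 8.
- X: Country A compares 7, 2, 15, 20, 6 and picks T3; Country B would get 20.
- Y: Country A compares 0, 20, 5, 14, 10 and picks T1; Country B would get 1.
- Z: Country A compares 4, 0, 20, 13, 13 and picks T2; Country B would get 3.
Among 8, 20, 1, 3, the best is 20 at X. Subgame-perfect outcome: (T3, X) with payoffs (20, 20).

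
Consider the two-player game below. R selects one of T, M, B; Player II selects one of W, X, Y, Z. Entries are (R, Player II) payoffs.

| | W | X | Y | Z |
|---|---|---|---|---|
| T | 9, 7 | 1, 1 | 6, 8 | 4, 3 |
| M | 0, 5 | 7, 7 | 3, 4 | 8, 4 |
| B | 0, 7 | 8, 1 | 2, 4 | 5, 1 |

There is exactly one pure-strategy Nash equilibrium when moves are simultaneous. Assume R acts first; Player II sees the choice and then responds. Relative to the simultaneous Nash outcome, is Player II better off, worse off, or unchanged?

worse off

Solve by backward induction (R leads).
- T → Player II plays Y (best of 7, 1, 8, 3); R gets 6.
- M → Player II plays X (best of 5, 7, 4, 4); R gets 7.
- B → Player II plays W (best of 7, 1, 4, 1); R gets 0.
R's induced payoffs are 6, 7, 0, so R commits to M. Subgame-perfect outcome: (M, X) with payoffs (7, 7).
For the simultaneous game, intersect best replies.
R's best replies: W→T; X→B; Y→T; Z→M.
Player II's best replies: T→Y; M→X; B→W.
Only (T, Y) has each player best-responding; Nash payoffs (6, 8).
Player II earns 7 sequentially versus 8 at the Nash outcome: worse off.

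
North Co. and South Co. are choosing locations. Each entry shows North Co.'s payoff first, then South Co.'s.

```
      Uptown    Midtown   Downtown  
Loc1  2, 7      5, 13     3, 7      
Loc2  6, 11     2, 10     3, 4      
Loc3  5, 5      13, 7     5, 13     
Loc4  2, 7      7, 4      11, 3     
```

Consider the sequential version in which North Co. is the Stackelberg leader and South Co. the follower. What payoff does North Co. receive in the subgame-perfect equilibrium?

6

South Co. best-responds to each possible North Co. move:
- Loc1: BR = Midtown, leader payoff 5.
- Loc2: BR = Uptown, leader payoff 6.
- Loc3: BR = Downtown, leader payoff 5.
- Loc4: BR = Uptown, leader payoff 2.
North Co.'s induced payoffs are 5, 6, 5, 2, so North Co. commits to Loc2. Subgame-perfect outcome: (Loc2, Uptown) with payoffs (6, 11).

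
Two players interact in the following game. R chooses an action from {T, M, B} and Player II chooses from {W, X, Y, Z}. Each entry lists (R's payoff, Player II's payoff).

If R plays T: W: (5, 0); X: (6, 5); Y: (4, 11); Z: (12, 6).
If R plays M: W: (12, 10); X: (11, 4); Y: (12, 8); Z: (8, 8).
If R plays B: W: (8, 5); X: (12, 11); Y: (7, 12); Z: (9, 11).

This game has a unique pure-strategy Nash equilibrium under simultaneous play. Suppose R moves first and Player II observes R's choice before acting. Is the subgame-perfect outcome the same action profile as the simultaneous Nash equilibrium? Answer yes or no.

Backward induction with R moving first.
- T: BR = Y, leader payoff 4.
- M: BR = W, leader payoff 12.
- B: BR = Y, leader payoff 7.
R's induced payoffs are 4, 12, 7, so R commits to M. Subgame-perfect outcome: (M, W) with payoffs (12, 10).
For the simultaneous game, intersect best replies.
R's best replies: W→M; X→B; Y→M; Z→T.
Player II's best replies: T→Y; M→W; B→Y.
The unique mutual best reply is (M, W), giving (12, 10).
Sequential outcome (M, W) coincides with the Nash profile (M, W).

yes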